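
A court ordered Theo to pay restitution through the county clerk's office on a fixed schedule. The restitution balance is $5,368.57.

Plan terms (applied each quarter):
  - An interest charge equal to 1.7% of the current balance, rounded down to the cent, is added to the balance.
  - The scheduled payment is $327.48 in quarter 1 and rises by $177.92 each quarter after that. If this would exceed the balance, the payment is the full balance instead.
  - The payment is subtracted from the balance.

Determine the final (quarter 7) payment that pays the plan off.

$1,179.27

# | Opening | Interest | Payment | End bal
1 | $5,368.57 | $91.26 | $327.48 | $5,132.35
2 | $5,132.35 | $87.24 | $505.40 | $4,714.19
3 | $4,714.19 | $80.14 | $683.32 | $4,111.01
4 | $4,111.01 | $69.88 | $861.24 | $3,319.65
5 | $3,319.65 | $56.43 | $1,039.16 | $2,336.92
6 | $2,336.92 | $39.72 | $1,217.08 | $1,159.56
7 | $1,159.56 | $19.71 | $1,179.27 | $0.00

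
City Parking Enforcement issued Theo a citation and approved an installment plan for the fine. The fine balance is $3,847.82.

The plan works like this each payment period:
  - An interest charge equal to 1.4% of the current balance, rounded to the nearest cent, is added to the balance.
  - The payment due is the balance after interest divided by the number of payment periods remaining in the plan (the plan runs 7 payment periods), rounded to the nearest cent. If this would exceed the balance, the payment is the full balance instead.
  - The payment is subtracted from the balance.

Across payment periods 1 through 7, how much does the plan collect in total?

# | Opening | Interest | Payment | End bal
1 | $3,847.82 | $53.87 | $557.38 | $3,344.31
2 | $3,344.31 | $46.82 | $565.19 | $2,825.94
3 | $2,825.94 | $39.56 | $573.10 | $2,292.40
4 | $2,292.40 | $32.09 | $581.12 | $1,743.37
5 | $1,743.37 | $24.41 | $589.26 | $1,178.52
6 | $1,178.52 | $16.50 | $597.51 | $597.51
7 | $597.51 | $8.37 | $605.88 | $0.00
Total paid: $4,069.44

$4,069.44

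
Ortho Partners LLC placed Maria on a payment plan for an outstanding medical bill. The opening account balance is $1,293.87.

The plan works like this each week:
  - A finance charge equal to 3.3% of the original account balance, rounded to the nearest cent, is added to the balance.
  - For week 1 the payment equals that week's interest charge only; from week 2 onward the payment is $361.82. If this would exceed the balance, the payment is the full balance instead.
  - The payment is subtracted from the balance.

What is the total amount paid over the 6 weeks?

$1,550.07

Week 1: $1,293.87 +$42.70 interest = $1,336.57; pay $42.70 → $1,293.87
Week 2: $1,293.87 +$42.70 interest = $1,336.57; pay $361.82 → $974.75
Week 3: $974.75 +$42.70 interest = $1,017.45; pay $361.82 → $655.63
Week 4: $655.63 +$42.70 interest = $698.33; pay $361.82 → $336.51
Week 5: $336.51 +$42.70 interest = $379.21; pay $361.82 → $17.39
Week 6: $17.39 +$42.70 interest = $60.09; pay $60.09 → $0.00
Total paid: $1,550.07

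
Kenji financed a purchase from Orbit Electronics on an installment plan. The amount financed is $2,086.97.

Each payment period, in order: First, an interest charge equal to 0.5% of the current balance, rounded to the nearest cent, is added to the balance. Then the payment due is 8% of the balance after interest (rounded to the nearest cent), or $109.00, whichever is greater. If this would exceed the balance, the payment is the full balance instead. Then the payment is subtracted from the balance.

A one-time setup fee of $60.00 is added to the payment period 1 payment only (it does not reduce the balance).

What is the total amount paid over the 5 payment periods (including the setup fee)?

$781.63

Payment period 1: opening $2,086.97; interest $10.43 → $2,097.40; payment $167.79 (+ $60.00 fee); balance $1,929.61
Payment period 2: opening $1,929.61; interest $9.65 → $1,939.26; payment $155.14; balance $1,784.12
Payment period 3: opening $1,784.12; interest $8.92 → $1,793.04; payment $143.44; balance $1,649.60
Payment period 4: opening $1,649.60; interest $8.25 → $1,657.85; payment $132.63; balance $1,525.22
Payment period 5: opening $1,525.22; interest $7.63 → $1,532.85; payment $122.63; balance $1,410.22
Total paid: $781.63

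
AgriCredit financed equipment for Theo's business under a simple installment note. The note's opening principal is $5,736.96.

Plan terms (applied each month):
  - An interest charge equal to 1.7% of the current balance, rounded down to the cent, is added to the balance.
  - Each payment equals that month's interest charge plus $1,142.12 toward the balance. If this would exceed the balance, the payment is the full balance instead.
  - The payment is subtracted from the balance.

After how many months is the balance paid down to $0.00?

Month 1: opening $5,736.96; interest $97.52 → $5,834.48; payment $1,239.64; balance $4,594.84
Month 2: opening $4,594.84; interest $78.11 → $4,672.95; payment $1,220.23; balance $3,452.72
Month 3: opening $3,452.72; interest $58.69 → $3,511.41; payment $1,200.81; balance $2,310.60
Month 4: opening $2,310.60; interest $39.28 → $2,349.88; payment $1,181.40; balance $1,168.48
Month 5: opening $1,168.48; interest $19.86 → $1,188.34; payment $1,161.98; balance $26.36
Month 6: opening $26.36; interest $0.44 → $26.80; payment $26.80; balance $0.00
Balance reaches $0.00 in month 6.

6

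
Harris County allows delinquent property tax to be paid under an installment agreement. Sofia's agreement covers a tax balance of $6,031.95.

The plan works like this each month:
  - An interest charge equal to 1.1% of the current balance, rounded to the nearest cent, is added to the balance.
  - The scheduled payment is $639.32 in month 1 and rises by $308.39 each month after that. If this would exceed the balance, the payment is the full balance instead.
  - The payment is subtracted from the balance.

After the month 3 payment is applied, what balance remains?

$3,365.50

Month 1: opening $6,031.95; interest $66.35 → $6,098.30; payment $639.32; balance $5,458.98
Month 2: opening $5,458.98; interest $60.05 → $5,519.03; payment $947.71; balance $4,571.32
Month 3: opening $4,571.32; interest $50.28 → $4,621.60; payment $1,256.10; balance $3,365.50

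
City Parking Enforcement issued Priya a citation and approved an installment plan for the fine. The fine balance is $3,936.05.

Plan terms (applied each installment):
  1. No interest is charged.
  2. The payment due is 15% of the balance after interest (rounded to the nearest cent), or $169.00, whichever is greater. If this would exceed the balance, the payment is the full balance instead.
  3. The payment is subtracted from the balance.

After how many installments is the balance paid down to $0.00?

15

Installment 1: opening $3,936.05; payment $590.41; balance $3,345.64
Installment 2: opening $3,345.64; payment $501.85; balance $2,843.79
Installment 3: opening $2,843.79; payment $426.57; balance $2,417.22
Installment 4: opening $2,417.22; payment $362.58; balance $2,054.64
Installment 5: opening $2,054.64; payment $308.20; balance $1,746.44
Installment 6: opening $1,746.44; payment $261.97; balance $1,484.47
Installment 7: opening $1,484.47; payment $222.67; balance $1,261.80
Installment 8: opening $1,261.80; payment $189.27; balance $1,072.53
Installment 9: opening $1,072.53; payment $169.00; balance $903.53
Installment 10: opening $903.53; payment $169.00; balance $734.53
Installment 11: opening $734.53; payment $169.00; balance $565.53
Installment 12: opening $565.53; payment $169.00; balance $396.53
Installment 13: opening $396.53; payment $169.00; balance $227.53
Installment 14: opening $227.53; payment $169.00; balance $58.53
Installment 15: opening $58.53; payment $58.53; balance $0.00
Balance reaches $0.00 in installment 15.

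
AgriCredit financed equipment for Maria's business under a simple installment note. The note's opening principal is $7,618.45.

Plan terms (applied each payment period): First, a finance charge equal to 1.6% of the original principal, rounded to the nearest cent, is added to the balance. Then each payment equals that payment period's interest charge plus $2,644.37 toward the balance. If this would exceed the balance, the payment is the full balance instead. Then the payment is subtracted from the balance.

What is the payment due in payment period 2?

Payment period 1: $7,618.45 +$121.90 interest = $7,740.35; pay $2,766.27 → $4,974.08
Payment period 2: $4,974.08 +$121.90 interest = $5,095.98; pay $2,766.27 → $2,329.71

$2,766.27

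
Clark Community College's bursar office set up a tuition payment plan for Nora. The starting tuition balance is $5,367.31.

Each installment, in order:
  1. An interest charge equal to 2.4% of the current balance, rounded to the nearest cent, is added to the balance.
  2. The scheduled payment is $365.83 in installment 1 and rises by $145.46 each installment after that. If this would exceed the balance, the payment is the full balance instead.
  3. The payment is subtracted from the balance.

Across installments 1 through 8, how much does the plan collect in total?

Installment 1: opening $5,367.31; interest $128.82 → $5,496.13; payment $365.83; balance $5,130.30
Installment 2: opening $5,130.30; interest $123.13 → $5,253.43; payment $511.29; balance $4,742.14
Installment 3: opening $4,742.14; interest $113.81 → $4,855.95; payment $656.75; balance $4,199.20
Installment 4: opening $4,199.20; interest $100.78 → $4,299.98; payment $802.21; balance $3,497.77
Installment 5: opening $3,497.77; interest $83.95 → $3,581.72; payment $947.67; balance $2,634.05
Installment 6: opening $2,634.05; interest $63.22 → $2,697.27; payment $1,093.13; balance $1,604.14
Installment 7: opening $1,604.14; interest $38.50 → $1,642.64; payment $1,238.59; balance $404.05
Installment 8: opening $404.05; interest $9.70 → $413.75; payment $413.75; balance $0.00
Total paid: $6,029.22

$6,029.22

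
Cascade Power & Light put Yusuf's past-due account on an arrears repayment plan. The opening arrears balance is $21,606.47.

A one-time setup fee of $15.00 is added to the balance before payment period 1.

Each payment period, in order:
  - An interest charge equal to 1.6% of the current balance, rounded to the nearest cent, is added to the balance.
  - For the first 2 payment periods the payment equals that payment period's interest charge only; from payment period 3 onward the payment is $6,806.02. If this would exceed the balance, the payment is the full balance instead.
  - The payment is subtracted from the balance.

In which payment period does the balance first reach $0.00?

6

Payment period 1: opening $21,621.47; interest $345.94 → $21,967.41; payment $345.94; balance $21,621.47
Payment period 2: opening $21,621.47; interest $345.94 → $21,967.41; payment $345.94; balance $21,621.47
Payment period 3: opening $21,621.47; interest $345.94 → $21,967.41; payment $6,806.02; balance $15,161.39
Payment period 4: opening $15,161.39; interest $242.58 → $15,403.97; payment $6,806.02; balance $8,597.95
Payment period 5: opening $8,597.95; interest $137.57 → $8,735.52; payment $6,806.02; balance $1,929.50
Payment period 6: opening $1,929.50; interest $30.87 → $1,960.37; payment $1,960.37; balance $0.00
Balance reaches $0.00 in payment period 6.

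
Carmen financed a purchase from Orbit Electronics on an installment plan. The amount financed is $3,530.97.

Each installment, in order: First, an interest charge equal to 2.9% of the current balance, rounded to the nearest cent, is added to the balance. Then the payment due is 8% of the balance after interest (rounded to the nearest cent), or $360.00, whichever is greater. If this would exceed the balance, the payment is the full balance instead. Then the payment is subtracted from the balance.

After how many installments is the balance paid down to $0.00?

Installment 1: $3,530.97 +$102.40 interest = $3,633.37; pay $360.00 → $3,273.37
Installment 2: $3,273.37 +$94.93 interest = $3,368.30; pay $360.00 → $3,008.30
Installment 3: $3,008.30 +$87.24 interest = $3,095.54; pay $360.00 → $2,735.54
Installment 4: $2,735.54 +$79.33 interest = $2,814.87; pay $360.00 → $2,454.87
Installment 5: $2,454.87 +$71.19 interest = $2,526.06; pay $360.00 → $2,166.06
Installment 6: $2,166.06 +$62.82 interest = $2,228.88; pay $360.00 → $1,868.88
Installment 7: $1,868.88 +$54.20 interest = $1,923.08; pay $360.00 → $1,563.08
Installment 8: $1,563.08 +$45.33 interest = $1,608.41; pay $360.00 → $1,248.41
Installment 9: $1,248.41 +$36.20 interest = $1,284.61; pay $360.00 → $924.61
Installment 10: $924.61 +$26.81 interest = $951.42; pay $360.00 → $591.42
Installment 11: $591.42 +$17.15 interest = $608.57; pay $360.00 → $248.57
Installment 12: $248.57 +$7.21 interest = $255.78; pay $255.78 → $0.00
Balance reaches $0.00 in installment 12.

12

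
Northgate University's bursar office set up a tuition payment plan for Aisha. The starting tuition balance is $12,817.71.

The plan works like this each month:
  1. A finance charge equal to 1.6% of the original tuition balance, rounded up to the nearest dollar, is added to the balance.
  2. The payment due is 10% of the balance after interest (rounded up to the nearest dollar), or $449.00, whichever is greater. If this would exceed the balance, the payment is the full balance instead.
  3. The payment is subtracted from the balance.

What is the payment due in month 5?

Month 1: $12,817.71 +$206.00 interest = $13,023.71; pay $1,303.00 → $11,720.71
Month 2: $11,720.71 +$206.00 interest = $11,926.71; pay $1,193.00 → $10,733.71
Month 3: $10,733.71 +$206.00 interest = $10,939.71; pay $1,094.00 → $9,845.71
Month 4: $9,845.71 +$206.00 interest = $10,051.71; pay $1,006.00 → $9,045.71
Month 5: $9,045.71 +$206.00 interest = $9,251.71; pay $926.00 → $8,325.71

$926.00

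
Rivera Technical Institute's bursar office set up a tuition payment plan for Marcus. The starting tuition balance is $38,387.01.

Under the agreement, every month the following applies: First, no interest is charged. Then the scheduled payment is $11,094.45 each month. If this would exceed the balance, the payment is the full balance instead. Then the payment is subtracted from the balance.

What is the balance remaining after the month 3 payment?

$5,103.66

Month 1: opening $38,387.01; payment $11,094.45; balance $27,292.56
Month 2: opening $27,292.56; payment $11,094.45; balance $16,198.11
Month 3: opening $16,198.11; payment $11,094.45; balance $5,103.66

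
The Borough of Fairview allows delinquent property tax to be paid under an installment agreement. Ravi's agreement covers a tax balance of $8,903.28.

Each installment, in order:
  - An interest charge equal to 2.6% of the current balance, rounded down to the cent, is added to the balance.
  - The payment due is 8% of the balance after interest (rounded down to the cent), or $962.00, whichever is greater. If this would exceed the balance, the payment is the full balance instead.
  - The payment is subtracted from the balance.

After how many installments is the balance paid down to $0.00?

11

# | Opening | Interest | Payment | End bal
1 | $8,903.28 | $231.48 | $962.00 | $8,172.76
2 | $8,172.76 | $212.49 | $962.00 | $7,423.25
3 | $7,423.25 | $193.00 | $962.00 | $6,654.25
4 | $6,654.25 | $173.01 | $962.00 | $5,865.26
5 | $5,865.26 | $152.49 | $962.00 | $5,055.75
6 | $5,055.75 | $131.44 | $962.00 | $4,225.19
7 | $4,225.19 | $109.85 | $962.00 | $3,373.04
8 | $3,373.04 | $87.69 | $962.00 | $2,498.73
9 | $2,498.73 | $64.96 | $962.00 | $1,601.69
10 | $1,601.69 | $41.64 | $962.00 | $681.33
11 | $681.33 | $17.71 | $699.04 | $0.00
Balance reaches $0.00 in installment 11.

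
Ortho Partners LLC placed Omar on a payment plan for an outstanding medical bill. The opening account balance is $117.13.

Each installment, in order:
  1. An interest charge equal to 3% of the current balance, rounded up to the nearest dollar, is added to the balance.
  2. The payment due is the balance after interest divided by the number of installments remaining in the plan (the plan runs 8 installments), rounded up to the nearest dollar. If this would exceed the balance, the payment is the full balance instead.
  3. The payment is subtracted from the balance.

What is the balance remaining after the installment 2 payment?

Installment 1: opening $117.13; interest $4.00 → $121.13; payment $16.00; balance $105.13
Installment 2: opening $105.13; interest $4.00 → $109.13; payment $16.00; balance $93.13

$93.13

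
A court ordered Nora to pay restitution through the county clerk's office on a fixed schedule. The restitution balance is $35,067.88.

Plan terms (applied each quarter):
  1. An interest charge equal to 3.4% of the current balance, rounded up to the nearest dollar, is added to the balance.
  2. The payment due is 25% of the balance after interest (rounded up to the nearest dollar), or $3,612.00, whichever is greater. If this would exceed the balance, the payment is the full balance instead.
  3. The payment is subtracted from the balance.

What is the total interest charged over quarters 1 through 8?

$4,457.00

Quarter 1: $35,067.88 +$1,193.00 interest = $36,260.88; pay $9,066.00 → $27,194.88
Quarter 2: $27,194.88 +$925.00 interest = $28,119.88; pay $7,030.00 → $21,089.88
Quarter 3: $21,089.88 +$718.00 interest = $21,807.88; pay $5,452.00 → $16,355.88
Quarter 4: $16,355.88 +$557.00 interest = $16,912.88; pay $4,229.00 → $12,683.88
Quarter 5: $12,683.88 +$432.00 interest = $13,115.88; pay $3,612.00 → $9,503.88
Quarter 6: $9,503.88 +$324.00 interest = $9,827.88; pay $3,612.00 → $6,215.88
Quarter 7: $6,215.88 +$212.00 interest = $6,427.88; pay $3,612.00 → $2,815.88
Quarter 8: $2,815.88 +$96.00 interest = $2,911.88; pay $2,911.88 → $0.00
Total interest: $1,193.00 + $925.00 + $718.00 + $557.00 + $432.00 + $324.00 + $212.00 + $96.00 = $4,457.00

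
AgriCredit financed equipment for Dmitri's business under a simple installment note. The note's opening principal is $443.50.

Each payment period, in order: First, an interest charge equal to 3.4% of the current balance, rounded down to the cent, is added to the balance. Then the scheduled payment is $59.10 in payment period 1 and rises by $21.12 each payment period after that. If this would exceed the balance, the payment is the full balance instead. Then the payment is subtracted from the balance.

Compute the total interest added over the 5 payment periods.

$52.58

# | Opening | Interest | Payment | End bal
1 | $443.50 | $15.07 | $59.10 | $399.47
2 | $399.47 | $13.58 | $80.22 | $332.83
3 | $332.83 | $11.31 | $101.34 | $242.80
4 | $242.80 | $8.25 | $122.46 | $128.59
5 | $128.59 | $4.37 | $132.96 | $0.00
Total interest: $15.07 + $13.58 + $11.31 + $8.25 + $4.37 = $52.58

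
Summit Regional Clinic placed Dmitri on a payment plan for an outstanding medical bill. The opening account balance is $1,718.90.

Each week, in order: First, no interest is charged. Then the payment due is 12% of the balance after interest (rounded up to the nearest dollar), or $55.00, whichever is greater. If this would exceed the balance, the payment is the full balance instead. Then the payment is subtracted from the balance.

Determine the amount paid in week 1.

$207.00

Week 1: $1,718.90 − $207.00 → $1,511.90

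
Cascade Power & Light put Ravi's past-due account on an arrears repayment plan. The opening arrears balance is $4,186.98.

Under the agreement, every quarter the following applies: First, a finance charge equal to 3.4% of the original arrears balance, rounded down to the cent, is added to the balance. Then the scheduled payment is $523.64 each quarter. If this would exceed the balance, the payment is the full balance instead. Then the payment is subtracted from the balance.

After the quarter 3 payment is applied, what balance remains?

Quarter 1: $4,186.98 +$142.35 interest = $4,329.33; pay $523.64 → $3,805.69
Quarter 2: $3,805.69 +$142.35 interest = $3,948.04; pay $523.64 → $3,424.40
Quarter 3: $3,424.40 +$142.35 interest = $3,566.75; pay $523.64 → $3,043.11

$3,043.11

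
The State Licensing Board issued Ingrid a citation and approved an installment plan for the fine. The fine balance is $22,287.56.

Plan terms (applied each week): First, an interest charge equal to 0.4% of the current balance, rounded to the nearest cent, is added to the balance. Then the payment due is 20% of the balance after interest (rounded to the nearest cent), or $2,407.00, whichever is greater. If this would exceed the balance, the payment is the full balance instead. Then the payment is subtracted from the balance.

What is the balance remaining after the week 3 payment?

$11,548.71

# | Opening | Interest | Payment | End bal
1 | $22,287.56 | $89.15 | $4,475.34 | $17,901.37
2 | $17,901.37 | $71.61 | $3,594.60 | $14,378.38
3 | $14,378.38 | $57.51 | $2,887.18 | $11,548.71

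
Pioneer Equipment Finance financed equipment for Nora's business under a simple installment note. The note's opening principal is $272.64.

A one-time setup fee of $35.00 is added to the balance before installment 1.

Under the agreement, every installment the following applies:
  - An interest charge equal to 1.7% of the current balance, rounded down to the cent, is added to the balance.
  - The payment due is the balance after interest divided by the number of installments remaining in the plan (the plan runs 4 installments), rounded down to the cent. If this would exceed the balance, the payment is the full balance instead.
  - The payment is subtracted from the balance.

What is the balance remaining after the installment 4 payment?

$0.00

Installment 1: $307.64 +$5.22 interest = $312.86; pay $78.21 → $234.65
Installment 2: $234.65 +$3.98 interest = $238.63; pay $79.54 → $159.09
Installment 3: $159.09 +$2.70 interest = $161.79; pay $80.89 → $80.90
Installment 4: $80.90 +$1.37 interest = $82.27; pay $82.27 → $0.00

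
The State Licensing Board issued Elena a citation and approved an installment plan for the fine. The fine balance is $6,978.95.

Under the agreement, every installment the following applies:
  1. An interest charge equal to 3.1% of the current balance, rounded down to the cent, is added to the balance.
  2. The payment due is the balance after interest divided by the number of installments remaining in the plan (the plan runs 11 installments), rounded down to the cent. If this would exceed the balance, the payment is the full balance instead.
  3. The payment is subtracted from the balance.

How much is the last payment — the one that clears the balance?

$887.64

Installment 1: $6,978.95 +$216.34 interest = $7,195.29; pay $654.11 → $6,541.18
Installment 2: $6,541.18 +$202.77 interest = $6,743.95; pay $674.39 → $6,069.56
Installment 3: $6,069.56 +$188.15 interest = $6,257.71; pay $695.30 → $5,562.41
Installment 4: $5,562.41 +$172.43 interest = $5,734.84; pay $716.85 → $5,017.99
Installment 5: $5,017.99 +$155.55 interest = $5,173.54; pay $739.07 → $4,434.47
Installment 6: $4,434.47 +$137.46 interest = $4,571.93; pay $761.98 → $3,809.95
Installment 7: $3,809.95 +$118.10 interest = $3,928.05; pay $785.61 → $3,142.44
Installment 8: $3,142.44 +$97.41 interest = $3,239.85; pay $809.96 → $2,429.89
Installment 9: $2,429.89 +$75.32 interest = $2,505.21; pay $835.07 → $1,670.14
Installment 10: $1,670.14 +$51.77 interest = $1,721.91; pay $860.95 → $860.96
Installment 11: $860.96 +$26.68 interest = $887.64; pay $887.64 → $0.00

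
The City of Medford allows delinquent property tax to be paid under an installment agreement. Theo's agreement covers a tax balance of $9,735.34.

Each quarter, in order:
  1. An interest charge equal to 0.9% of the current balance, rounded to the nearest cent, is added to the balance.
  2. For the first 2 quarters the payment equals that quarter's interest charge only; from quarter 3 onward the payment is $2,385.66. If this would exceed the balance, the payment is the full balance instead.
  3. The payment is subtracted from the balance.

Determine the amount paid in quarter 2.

$87.62

# | Opening | Interest | Payment | End bal
1 | $9,735.34 | $87.62 | $87.62 | $9,735.34
2 | $9,735.34 | $87.62 | $87.62 | $9,735.34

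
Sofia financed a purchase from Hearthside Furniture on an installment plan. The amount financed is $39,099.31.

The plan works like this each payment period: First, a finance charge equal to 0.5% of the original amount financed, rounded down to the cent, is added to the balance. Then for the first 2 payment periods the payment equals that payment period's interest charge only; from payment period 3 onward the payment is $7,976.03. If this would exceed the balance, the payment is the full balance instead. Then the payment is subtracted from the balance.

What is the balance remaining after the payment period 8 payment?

# | Opening | Interest | Payment | End bal
1 | $39,099.31 | $195.49 | $195.49 | $39,099.31
2 | $39,099.31 | $195.49 | $195.49 | $39,099.31
3 | $39,099.31 | $195.49 | $7,976.03 | $31,318.77
4 | $31,318.77 | $195.49 | $7,976.03 | $23,538.23
5 | $23,538.23 | $195.49 | $7,976.03 | $15,757.69
6 | $15,757.69 | $195.49 | $7,976.03 | $7,977.15
7 | $7,977.15 | $195.49 | $7,976.03 | $196.61
8 | $196.61 | $195.49 | $392.10 | $0.00

$0.00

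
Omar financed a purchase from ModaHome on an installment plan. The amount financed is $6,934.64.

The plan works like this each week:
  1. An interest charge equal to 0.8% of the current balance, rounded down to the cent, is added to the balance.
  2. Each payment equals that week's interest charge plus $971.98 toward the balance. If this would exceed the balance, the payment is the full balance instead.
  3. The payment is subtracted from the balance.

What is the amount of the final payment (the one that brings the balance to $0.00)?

$131.82

Week 1: opening $6,934.64; interest $55.47 → $6,990.11; payment $1,027.45; balance $5,962.66
Week 2: opening $5,962.66; interest $47.70 → $6,010.36; payment $1,019.68; balance $4,990.68
Week 3: opening $4,990.68; interest $39.92 → $5,030.60; payment $1,011.90; balance $4,018.70
Week 4: opening $4,018.70; interest $32.14 → $4,050.84; payment $1,004.12; balance $3,046.72
Week 5: opening $3,046.72; interest $24.37 → $3,071.09; payment $996.35; balance $2,074.74
Week 6: opening $2,074.74; interest $16.59 → $2,091.33; payment $988.57; balance $1,102.76
Week 7: opening $1,102.76; interest $8.82 → $1,111.58; payment $980.80; balance $130.78
Week 8: opening $130.78; interest $1.04 → $131.82; payment $131.82; balance $0.00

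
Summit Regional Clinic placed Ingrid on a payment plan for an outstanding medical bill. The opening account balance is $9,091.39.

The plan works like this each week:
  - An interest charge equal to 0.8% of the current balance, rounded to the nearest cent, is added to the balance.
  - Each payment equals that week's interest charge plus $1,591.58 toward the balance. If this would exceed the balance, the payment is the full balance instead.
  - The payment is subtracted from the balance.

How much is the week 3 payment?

# | Opening | Interest | Payment | End bal
1 | $9,091.39 | $72.73 | $1,664.31 | $7,499.81
2 | $7,499.81 | $60.00 | $1,651.58 | $5,908.23
3 | $5,908.23 | $47.27 | $1,638.85 | $4,316.65

$1,638.85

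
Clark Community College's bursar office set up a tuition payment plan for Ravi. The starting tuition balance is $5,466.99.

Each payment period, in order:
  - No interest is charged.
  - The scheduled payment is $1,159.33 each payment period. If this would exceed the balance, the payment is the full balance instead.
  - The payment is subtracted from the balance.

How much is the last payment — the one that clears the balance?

Payment period 1: $5,466.99 − $1,159.33 → $4,307.66
Payment period 2: $4,307.66 − $1,159.33 → $3,148.33
Payment period 3: $3,148.33 − $1,159.33 → $1,989.00
Payment period 4: $1,989.00 − $1,159.33 → $829.67
Payment period 5: $829.67 − $829.67 → $0.00

$829.67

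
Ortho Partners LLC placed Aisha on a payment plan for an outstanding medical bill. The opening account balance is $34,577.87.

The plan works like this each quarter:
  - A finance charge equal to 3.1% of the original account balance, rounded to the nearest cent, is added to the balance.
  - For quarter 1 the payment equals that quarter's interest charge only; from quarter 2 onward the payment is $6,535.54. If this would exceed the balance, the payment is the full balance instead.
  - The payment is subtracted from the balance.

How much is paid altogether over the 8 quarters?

$43,153.15

Quarter 1: opening $34,577.87; interest $1,071.91 → $35,649.78; payment $1,071.91; balance $34,577.87
Quarter 2: opening $34,577.87; interest $1,071.91 → $35,649.78; payment $6,535.54; balance $29,114.24
Quarter 3: opening $29,114.24; interest $1,071.91 → $30,186.15; payment $6,535.54; balance $23,650.61
Quarter 4: opening $23,650.61; interest $1,071.91 → $24,722.52; payment $6,535.54; balance $18,186.98
Quarter 5: opening $18,186.98; interest $1,071.91 → $19,258.89; payment $6,535.54; balance $12,723.35
Quarter 6: opening $12,723.35; interest $1,071.91 → $13,795.26; payment $6,535.54; balance $7,259.72
Quarter 7: opening $7,259.72; interest $1,071.91 → $8,331.63; payment $6,535.54; balance $1,796.09
Quarter 8: opening $1,796.09; interest $1,071.91 → $2,868.00; payment $2,868.00; balance $0.00
Total paid: $43,153.15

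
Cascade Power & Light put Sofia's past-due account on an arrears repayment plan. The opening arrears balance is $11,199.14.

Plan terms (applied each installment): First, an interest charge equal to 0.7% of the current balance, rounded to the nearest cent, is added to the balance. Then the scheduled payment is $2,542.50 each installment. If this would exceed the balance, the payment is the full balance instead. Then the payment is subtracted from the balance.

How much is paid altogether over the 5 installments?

$11,417.41

Installment 1: $11,199.14 +$78.39 interest = $11,277.53; pay $2,542.50 → $8,735.03
Installment 2: $8,735.03 +$61.15 interest = $8,796.18; pay $2,542.50 → $6,253.68
Installment 3: $6,253.68 +$43.78 interest = $6,297.46; pay $2,542.50 → $3,754.96
Installment 4: $3,754.96 +$26.28 interest = $3,781.24; pay $2,542.50 → $1,238.74
Installment 5: $1,238.74 +$8.67 interest = $1,247.41; pay $1,247.41 → $0.00
Total paid: $11,417.41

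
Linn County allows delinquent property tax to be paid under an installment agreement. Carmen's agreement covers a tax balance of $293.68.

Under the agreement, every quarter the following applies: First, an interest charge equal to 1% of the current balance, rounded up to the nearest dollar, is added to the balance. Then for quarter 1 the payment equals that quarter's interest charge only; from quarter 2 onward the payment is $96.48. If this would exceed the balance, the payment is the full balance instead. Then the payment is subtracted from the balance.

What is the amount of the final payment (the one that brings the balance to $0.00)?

$13.24

# | Opening | Interest | Payment | End bal
1 | $293.68 | $3.00 | $3.00 | $293.68
2 | $293.68 | $3.00 | $96.48 | $200.20
3 | $200.20 | $3.00 | $96.48 | $106.72
4 | $106.72 | $2.00 | $96.48 | $12.24
5 | $12.24 | $1.00 | $13.24 | $0.00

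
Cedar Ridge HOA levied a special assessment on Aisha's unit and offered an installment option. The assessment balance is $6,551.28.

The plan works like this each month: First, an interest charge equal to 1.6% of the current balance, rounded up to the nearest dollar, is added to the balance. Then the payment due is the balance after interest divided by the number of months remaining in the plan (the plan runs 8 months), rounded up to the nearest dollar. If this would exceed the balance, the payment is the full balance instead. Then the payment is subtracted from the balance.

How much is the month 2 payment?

$846.00

# | Opening | Interest | Payment | End bal
1 | $6,551.28 | $105.00 | $833.00 | $5,823.28
2 | $5,823.28 | $94.00 | $846.00 | $5,071.28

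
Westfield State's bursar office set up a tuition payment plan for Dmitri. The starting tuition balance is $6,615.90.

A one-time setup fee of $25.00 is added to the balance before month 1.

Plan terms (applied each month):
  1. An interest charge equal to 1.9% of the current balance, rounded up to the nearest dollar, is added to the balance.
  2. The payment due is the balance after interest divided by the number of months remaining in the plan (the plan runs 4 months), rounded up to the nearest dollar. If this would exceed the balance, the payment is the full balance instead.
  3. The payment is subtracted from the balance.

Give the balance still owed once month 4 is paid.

$0.00

Month 1: opening $6,640.90; interest $127.00 → $6,767.90; payment $1,692.00; balance $5,075.90
Month 2: opening $5,075.90; interest $97.00 → $5,172.90; payment $1,725.00; balance $3,447.90
Month 3: opening $3,447.90; interest $66.00 → $3,513.90; payment $1,757.00; balance $1,756.90
Month 4: opening $1,756.90; interest $34.00 → $1,790.90; payment $1,790.90; balance $0.00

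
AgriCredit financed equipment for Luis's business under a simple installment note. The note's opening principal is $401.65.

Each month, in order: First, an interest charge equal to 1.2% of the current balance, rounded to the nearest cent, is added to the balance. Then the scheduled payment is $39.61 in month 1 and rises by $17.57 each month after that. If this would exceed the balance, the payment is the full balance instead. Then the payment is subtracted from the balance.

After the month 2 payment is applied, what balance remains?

$314.08

Month 1: $401.65 +$4.82 interest = $406.47; pay $39.61 → $366.86
Month 2: $366.86 +$4.40 interest = $371.26; pay $57.18 → $314.08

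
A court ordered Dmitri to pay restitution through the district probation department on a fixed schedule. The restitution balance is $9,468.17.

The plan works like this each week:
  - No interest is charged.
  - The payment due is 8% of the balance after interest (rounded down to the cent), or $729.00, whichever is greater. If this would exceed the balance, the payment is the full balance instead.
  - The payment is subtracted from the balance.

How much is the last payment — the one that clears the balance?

$691.72

Week 1: $9,468.17 − $757.45 → $8,710.72
Week 2: $8,710.72 − $729.00 → $7,981.72
Week 3: $7,981.72 − $729.00 → $7,252.72
Week 4: $7,252.72 − $729.00 → $6,523.72
Week 5: $6,523.72 − $729.00 → $5,794.72
Week 6: $5,794.72 − $729.00 → $5,065.72
Week 7: $5,065.72 − $729.00 → $4,336.72
Week 8: $4,336.72 − $729.00 → $3,607.72
Week 9: $3,607.72 − $729.00 → $2,878.72
Week 10: $2,878.72 − $729.00 → $2,149.72
Week 11: $2,149.72 − $729.00 → $1,420.72
Week 12: $1,420.72 − $729.00 → $691.72
Week 13: $691.72 − $691.72 → $0.00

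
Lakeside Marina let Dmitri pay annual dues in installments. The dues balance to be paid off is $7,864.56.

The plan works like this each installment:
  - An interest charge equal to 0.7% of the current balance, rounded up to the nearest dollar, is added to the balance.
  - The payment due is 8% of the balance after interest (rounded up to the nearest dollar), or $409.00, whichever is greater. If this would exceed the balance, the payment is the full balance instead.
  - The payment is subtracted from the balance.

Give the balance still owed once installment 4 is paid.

Installment 1: opening $7,864.56; interest $56.00 → $7,920.56; payment $634.00; balance $7,286.56
Installment 2: opening $7,286.56; interest $52.00 → $7,338.56; payment $588.00; balance $6,750.56
Installment 3: opening $6,750.56; interest $48.00 → $6,798.56; payment $544.00; balance $6,254.56
Installment 4: opening $6,254.56; interest $44.00 → $6,298.56; payment $504.00; balance $5,794.56

$5,794.56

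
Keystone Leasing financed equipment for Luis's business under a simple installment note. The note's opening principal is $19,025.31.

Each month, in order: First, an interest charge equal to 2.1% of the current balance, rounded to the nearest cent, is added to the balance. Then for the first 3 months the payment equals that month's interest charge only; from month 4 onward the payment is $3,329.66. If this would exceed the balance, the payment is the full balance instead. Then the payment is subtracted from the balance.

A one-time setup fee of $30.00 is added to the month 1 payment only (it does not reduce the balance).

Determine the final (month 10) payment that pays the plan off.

$505.69

Month 1: $19,025.31 +$399.53 interest = $19,424.84; pay $399.53 (+ $30.00 fee) → $19,025.31
Month 2: $19,025.31 +$399.53 interest = $19,424.84; pay $399.53 → $19,025.31
Month 3: $19,025.31 +$399.53 interest = $19,424.84; pay $399.53 → $19,025.31
Month 4: $19,025.31 +$399.53 interest = $19,424.84; pay $3,329.66 → $16,095.18
Month 5: $16,095.18 +$338.00 interest = $16,433.18; pay $3,329.66 → $13,103.52
Month 6: $13,103.52 +$275.17 interest = $13,378.69; pay $3,329.66 → $10,049.03
Month 7: $10,049.03 +$211.03 interest = $10,260.06; pay $3,329.66 → $6,930.40
Month 8: $6,930.40 +$145.54 interest = $7,075.94; pay $3,329.66 → $3,746.28
Month 9: $3,746.28 +$78.67 interest = $3,824.95; pay $3,329.66 → $495.29
Month 10: $495.29 +$10.40 interest = $505.69; pay $505.69 → $0.00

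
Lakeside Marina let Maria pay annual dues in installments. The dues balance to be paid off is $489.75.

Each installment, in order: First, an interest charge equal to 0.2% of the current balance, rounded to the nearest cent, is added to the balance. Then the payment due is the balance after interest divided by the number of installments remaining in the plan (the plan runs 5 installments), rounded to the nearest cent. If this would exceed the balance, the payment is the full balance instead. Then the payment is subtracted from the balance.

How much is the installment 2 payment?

$98.34

# | Opening | Interest | Payment | End bal
1 | $489.75 | $0.98 | $98.15 | $392.58
2 | $392.58 | $0.79 | $98.34 | $295.03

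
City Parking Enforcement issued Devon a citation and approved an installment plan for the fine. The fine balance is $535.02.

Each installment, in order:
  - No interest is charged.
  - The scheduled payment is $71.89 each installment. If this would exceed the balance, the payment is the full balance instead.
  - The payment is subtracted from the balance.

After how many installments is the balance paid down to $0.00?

Installment 1: opening $535.02; payment $71.89; balance $463.13
Installment 2: opening $463.13; payment $71.89; balance $391.24
Installment 3: opening $391.24; payment $71.89; balance $319.35
Installment 4: opening $319.35; payment $71.89; balance $247.46
Installment 5: opening $247.46; payment $71.89; balance $175.57
Installment 6: opening $175.57; payment $71.89; balance $103.68
Installment 7: opening $103.68; payment $71.89; balance $31.79
Installment 8: opening $31.79; payment $31.79; balance $0.00
Balance reaches $0.00 in installment 8.

8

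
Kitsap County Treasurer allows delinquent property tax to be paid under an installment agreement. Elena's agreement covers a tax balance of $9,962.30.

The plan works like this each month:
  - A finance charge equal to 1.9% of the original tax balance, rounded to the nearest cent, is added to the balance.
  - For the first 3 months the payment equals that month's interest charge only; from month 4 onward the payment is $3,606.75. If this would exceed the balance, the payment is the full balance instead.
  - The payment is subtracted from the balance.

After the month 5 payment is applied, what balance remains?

Month 1: opening $9,962.30; interest $189.28 → $10,151.58; payment $189.28; balance $9,962.30
Month 2: opening $9,962.30; interest $189.28 → $10,151.58; payment $189.28; balance $9,962.30
Month 3: opening $9,962.30; interest $189.28 → $10,151.58; payment $189.28; balance $9,962.30
Month 4: opening $9,962.30; interest $189.28 → $10,151.58; payment $3,606.75; balance $6,544.83
Month 5: opening $6,544.83; interest $189.28 → $6,734.11; payment $3,606.75; balance $3,127.36

$3,127.36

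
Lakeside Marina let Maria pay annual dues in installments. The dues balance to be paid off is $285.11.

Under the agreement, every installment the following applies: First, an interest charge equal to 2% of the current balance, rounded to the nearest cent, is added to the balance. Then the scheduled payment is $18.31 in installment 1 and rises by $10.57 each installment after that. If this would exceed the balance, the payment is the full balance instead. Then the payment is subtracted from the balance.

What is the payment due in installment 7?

Installment 1: opening $285.11; interest $5.70 → $290.81; payment $18.31; balance $272.50
Installment 2: opening $272.50; interest $5.45 → $277.95; payment $28.88; balance $249.07
Installment 3: opening $249.07; interest $4.98 → $254.05; payment $39.45; balance $214.60
Installment 4: opening $214.60; interest $4.29 → $218.89; payment $50.02; balance $168.87
Installment 5: opening $168.87; interest $3.38 → $172.25; payment $60.59; balance $111.66
Installment 6: opening $111.66; interest $2.23 → $113.89; payment $71.16; balance $42.73
Installment 7: opening $42.73; interest $0.85 → $43.58; payment $43.58; balance $0.00

$43.58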